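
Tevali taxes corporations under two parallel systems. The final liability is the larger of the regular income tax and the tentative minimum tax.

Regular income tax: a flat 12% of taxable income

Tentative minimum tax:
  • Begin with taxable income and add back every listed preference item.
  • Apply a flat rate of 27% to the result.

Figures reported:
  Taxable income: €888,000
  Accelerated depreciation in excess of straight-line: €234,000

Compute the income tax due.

€302,940

Tentative minimum tax:
  Adjusted income: €888,000 + €234,000 = €1,122,000
  €1,122,000 × 27% = €302,940

Regular income tax:
  €888,000 × 12% = €106,560

€302,940 > €106,560, so the tentative minimum tax is the binding amount.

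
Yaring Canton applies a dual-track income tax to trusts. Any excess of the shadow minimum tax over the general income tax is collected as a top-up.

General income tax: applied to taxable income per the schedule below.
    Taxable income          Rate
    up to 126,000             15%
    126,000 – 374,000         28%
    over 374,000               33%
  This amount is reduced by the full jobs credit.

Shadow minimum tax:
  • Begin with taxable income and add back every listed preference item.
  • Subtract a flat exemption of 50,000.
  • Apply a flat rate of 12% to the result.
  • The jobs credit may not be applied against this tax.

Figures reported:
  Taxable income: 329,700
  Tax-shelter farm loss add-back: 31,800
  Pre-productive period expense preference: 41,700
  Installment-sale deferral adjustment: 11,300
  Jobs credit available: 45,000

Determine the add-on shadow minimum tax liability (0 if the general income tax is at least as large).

Shadow minimum tax:
  Adjusted income: 329,700 + 31,800 + 41,700 + 11,300 = 414,500
  Less exemption 50,000 → base 364,500
  364,500 × 12% = 43,740

General income tax:
  126,000 × 15% = 18,900
  203,700 × 28% = 57,036
  → 75,936
  Less jobs credit 45,000 → 30,936

Excess of shadow minimum tax over general income tax: 43,740 − 30,936 = 12,804.

12,804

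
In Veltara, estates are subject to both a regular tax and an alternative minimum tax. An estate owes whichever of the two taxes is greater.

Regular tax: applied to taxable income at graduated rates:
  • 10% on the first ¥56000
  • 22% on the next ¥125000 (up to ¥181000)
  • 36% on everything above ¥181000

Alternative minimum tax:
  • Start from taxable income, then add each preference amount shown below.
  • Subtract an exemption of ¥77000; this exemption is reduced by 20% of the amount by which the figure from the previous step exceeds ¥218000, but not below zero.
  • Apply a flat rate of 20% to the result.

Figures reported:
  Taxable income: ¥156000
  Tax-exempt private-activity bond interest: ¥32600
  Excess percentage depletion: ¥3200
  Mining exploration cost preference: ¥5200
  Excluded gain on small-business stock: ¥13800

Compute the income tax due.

Regular tax:
  ¥56000 × 10% = ¥5600
  ¥100000 × 22% = ¥22000
  → ¥27600

Alternative minimum tax:
  Adjusted income: ¥156000 + ¥32600 + ¥3200 + ¥5200 + ¥13800 = ¥210800
  Exemption: ¥210800 ≤ ¥218000, so full ¥77000 applies
  Base: ¥210800 − ¥77000 = ¥133800
  ¥133800 × 20% = ¥26760

¥27600 > ¥26760, so the regular tax governs.

¥27600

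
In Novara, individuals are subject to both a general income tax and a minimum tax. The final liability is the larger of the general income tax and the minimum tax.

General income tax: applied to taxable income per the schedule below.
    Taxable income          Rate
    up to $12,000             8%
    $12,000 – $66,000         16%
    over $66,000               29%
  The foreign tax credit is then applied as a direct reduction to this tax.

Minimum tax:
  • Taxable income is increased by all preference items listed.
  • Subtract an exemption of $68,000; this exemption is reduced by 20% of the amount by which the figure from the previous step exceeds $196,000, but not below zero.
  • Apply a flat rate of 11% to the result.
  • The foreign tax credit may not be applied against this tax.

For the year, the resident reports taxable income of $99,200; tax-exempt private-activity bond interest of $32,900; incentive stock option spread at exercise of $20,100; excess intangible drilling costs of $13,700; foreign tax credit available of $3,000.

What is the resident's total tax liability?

$16,228

General income tax:
  $12,000 × 8% = $960
  $54,000 × 16% = $8,640
  $33,200 × 29% = $9,628
  → $19,228
  Less foreign tax credit $3,000 → $16,228

Minimum tax:
  Adjusted income: $99,200 + $32,900 + $20,100 + $13,700 = $165,900
  Exemption: $165,900 ≤ $196,000, so full $68,000 applies
  Base: $165,900 − $68,000 = $97,900
  $97,900 × 11% = $10,769

$16,228 > $10,769, so the general income tax governs.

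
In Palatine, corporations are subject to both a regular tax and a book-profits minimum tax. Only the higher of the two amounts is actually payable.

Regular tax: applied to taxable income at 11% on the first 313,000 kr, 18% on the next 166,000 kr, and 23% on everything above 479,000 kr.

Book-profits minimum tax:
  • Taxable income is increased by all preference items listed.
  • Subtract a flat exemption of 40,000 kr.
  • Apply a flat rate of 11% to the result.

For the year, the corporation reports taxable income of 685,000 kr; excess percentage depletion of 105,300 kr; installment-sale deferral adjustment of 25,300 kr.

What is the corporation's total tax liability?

111,690 kr

Regular tax:
  313,000 kr × 11% = 34,430 kr
  166,000 kr × 18% = 29,880 kr
  206,000 kr × 23% = 47,380 kr
  → 111,690 kr

Book-profits minimum tax:
  Adjusted income: 685,000 kr + 105,300 kr + 25,300 kr = 815,600 kr
  Less exemption 40,000 kr → base 775,600 kr
  775,600 kr × 11% = 85,316 kr

111,690 kr > 85,316 kr, so the regular tax governs.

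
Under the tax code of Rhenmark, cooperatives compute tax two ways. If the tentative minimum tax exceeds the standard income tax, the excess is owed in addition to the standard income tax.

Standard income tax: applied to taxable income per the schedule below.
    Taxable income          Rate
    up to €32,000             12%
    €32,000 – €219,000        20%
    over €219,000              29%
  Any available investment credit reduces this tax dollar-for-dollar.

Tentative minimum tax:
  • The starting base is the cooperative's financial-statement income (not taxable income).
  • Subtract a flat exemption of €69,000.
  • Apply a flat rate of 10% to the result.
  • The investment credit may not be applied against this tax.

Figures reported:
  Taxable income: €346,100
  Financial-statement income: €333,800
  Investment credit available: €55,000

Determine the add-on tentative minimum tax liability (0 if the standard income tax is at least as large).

€3,381

Tentative minimum tax:
  Base (financial-statement income): €333,800
  Less exemption €69,000 → base €264,800
  €264,800 × 10% = €26,480

Standard income tax:
  €32,000 × 12% = €3,840
  €187,000 × 20% = €37,400
  €127,100 × 29% = €36,859
  → €78,099
  Less investment credit €55,000 → €23,099

Excess of tentative minimum tax over standard income tax: €26,480 − €23,099 = €3,381.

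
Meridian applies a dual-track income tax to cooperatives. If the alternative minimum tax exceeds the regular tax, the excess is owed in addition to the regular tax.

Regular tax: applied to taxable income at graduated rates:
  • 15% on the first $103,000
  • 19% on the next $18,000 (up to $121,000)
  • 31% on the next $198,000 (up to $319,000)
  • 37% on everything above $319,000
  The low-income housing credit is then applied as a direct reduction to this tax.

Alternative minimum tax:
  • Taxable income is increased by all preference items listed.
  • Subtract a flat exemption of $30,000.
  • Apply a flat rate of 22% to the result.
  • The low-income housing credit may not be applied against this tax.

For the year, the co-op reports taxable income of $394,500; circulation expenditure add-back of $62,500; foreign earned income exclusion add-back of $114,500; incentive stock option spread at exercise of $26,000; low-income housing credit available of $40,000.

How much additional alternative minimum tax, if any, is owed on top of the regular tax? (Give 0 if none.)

$56,665

Alternative minimum tax:
  Adjusted income: $394,500 + $62,500 + $114,500 + $26,000 = $597,500
  Less exemption $30,000 → base $567,500
  $567,500 × 22% = $124,850

Regular tax:
  $103,000 × 15% = $15,450
  $18,000 × 19% = $3,420
  $198,000 × 31% = $61,380
  $75,500 × 37% = $27,935
  → $108,185
  Less low-income housing credit $40,000 → $68,185

Excess of alternative minimum tax over regular tax: $124,850 − $68,185 = $56,665.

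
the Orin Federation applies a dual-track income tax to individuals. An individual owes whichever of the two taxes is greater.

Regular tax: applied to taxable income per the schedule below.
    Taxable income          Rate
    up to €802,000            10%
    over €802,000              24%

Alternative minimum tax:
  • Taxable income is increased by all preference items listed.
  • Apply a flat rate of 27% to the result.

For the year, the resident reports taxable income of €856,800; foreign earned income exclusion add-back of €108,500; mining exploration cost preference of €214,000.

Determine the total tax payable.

Regular tax:
  €802,000 × 10% = €80,200
  €54,800 × 24% = €13,152
  → €93,352

Alternative minimum tax:
  Adjusted income: €856,800 + €108,500 + €214,000 = €1,179,300
  €1,179,300 × 27% = €318,411

€318,411 > €93,352, so the alternative minimum tax is the binding amount.

€318,411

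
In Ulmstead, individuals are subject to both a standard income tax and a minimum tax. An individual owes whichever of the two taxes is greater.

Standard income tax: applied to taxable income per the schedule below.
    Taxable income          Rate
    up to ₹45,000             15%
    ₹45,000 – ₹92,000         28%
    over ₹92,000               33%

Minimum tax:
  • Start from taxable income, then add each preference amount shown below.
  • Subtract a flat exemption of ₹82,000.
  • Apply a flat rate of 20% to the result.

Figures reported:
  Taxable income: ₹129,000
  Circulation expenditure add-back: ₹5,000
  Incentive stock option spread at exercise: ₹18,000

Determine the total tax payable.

Minimum tax:
  Adjusted income: ₹129,000 + ₹5,000 + ₹18,000 = ₹152,000
  Less exemption ₹82,000 → base ₹70,000
  ₹70,000 × 20% = ₹14,000

Standard income tax:
  ₹45,000 × 15% = ₹6,750
  ₹47,000 × 28% = ₹13,160
  ₹37,000 × 33% = ₹12,210
  → ₹32,120

₹32,120 > ₹14,000, so the standard income tax governs.

₹32,120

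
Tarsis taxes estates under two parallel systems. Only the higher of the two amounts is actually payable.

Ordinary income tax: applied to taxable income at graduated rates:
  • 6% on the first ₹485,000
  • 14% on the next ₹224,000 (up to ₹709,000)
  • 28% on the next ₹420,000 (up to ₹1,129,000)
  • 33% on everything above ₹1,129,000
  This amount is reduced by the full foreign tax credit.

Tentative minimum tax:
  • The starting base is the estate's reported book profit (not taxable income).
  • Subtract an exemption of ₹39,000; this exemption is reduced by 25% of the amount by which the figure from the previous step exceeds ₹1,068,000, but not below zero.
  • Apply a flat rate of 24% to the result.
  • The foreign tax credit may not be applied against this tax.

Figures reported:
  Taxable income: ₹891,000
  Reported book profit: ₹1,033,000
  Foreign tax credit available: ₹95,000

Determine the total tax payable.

Tentative minimum tax:
  Base (reported book profit): ₹1,033,000
  Exemption: ₹1,033,000 ≤ ₹1,068,000, so full ₹39,000 applies
  Base: ₹1,033,000 − ₹39,000 = ₹994,000
  ₹994,000 × 24% = ₹238,560

Ordinary income tax:
  ₹485,000 × 6% = ₹29,100
  ₹224,000 × 14% = ₹31,360
  ₹182,000 × 28% = ₹50,960
  → ₹111,420
  Less foreign tax credit ₹95,000 → ₹16,420

₹238,560 > ₹16,420, so the tentative minimum tax is the binding amount.

₹238,560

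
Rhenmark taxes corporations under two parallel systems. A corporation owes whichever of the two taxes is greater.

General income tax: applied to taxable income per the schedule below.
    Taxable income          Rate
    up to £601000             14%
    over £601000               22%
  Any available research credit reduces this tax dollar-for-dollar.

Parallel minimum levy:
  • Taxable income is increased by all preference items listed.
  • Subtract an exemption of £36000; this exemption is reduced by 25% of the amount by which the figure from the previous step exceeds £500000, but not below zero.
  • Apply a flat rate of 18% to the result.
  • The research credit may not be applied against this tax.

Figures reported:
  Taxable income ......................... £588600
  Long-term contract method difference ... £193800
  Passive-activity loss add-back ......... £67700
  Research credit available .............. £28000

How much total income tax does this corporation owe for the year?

General income tax:
  £588600 × 14% = £82404
  Less research credit £28000 → £54404

Parallel minimum levy:
  Adjusted income: £588600 + £193800 + £67700 = £850100
  Exemption: 25% × (£850100 − £500000) = £87525 ≥ £36000, so the exemption is fully phased out
  Base: £850100 − £0 = £850100
  £850100 × 18% = £153018

£153018 > £54404, so the parallel minimum levy is the binding amount.

£153018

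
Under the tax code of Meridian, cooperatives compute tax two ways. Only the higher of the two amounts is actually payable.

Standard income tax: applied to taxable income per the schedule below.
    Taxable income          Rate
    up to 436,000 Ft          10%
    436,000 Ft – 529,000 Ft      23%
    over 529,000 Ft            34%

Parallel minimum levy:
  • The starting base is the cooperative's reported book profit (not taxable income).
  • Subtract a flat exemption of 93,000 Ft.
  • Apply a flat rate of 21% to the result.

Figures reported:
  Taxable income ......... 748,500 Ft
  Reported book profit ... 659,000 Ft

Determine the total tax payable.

139,620 Ft

Standard income tax:
  436,000 Ft × 10% = 43,600 Ft
  93,000 Ft × 23% = 21,390 Ft
  219,500 Ft × 34% = 74,630 Ft
  → 139,620 Ft

Parallel minimum levy:
  Base (reported book profit): 659,000 Ft
  Less exemption 93,000 Ft → base 566,000 Ft
  566,000 Ft × 21% = 118,860 Ft

139,620 Ft > 118,860 Ft, so the standard income tax governs.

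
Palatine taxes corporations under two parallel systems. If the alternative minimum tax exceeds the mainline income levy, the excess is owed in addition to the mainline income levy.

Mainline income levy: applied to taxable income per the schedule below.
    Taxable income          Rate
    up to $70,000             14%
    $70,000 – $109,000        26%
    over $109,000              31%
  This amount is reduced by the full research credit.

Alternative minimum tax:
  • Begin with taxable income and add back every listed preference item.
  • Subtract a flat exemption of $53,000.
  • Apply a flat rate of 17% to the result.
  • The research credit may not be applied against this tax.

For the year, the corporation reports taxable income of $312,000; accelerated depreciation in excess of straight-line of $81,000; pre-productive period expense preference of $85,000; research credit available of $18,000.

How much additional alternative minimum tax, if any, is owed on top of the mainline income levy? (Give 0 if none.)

Alternative minimum tax:
  Adjusted income: $312,000 + $81,000 + $85,000 = $478,000
  Less exemption $53,000 → base $425,000
  $425,000 × 17% = $72,250

Mainline income levy:
  $70,000 × 14% = $9,800
  $39,000 × 26% = $10,140
  $203,000 × 31% = $62,930
  → $82,870
  Less research credit $18,000 → $64,870

Excess of alternative minimum tax over mainline income levy: $72,250 − $64,870 = $7,380.

$7,380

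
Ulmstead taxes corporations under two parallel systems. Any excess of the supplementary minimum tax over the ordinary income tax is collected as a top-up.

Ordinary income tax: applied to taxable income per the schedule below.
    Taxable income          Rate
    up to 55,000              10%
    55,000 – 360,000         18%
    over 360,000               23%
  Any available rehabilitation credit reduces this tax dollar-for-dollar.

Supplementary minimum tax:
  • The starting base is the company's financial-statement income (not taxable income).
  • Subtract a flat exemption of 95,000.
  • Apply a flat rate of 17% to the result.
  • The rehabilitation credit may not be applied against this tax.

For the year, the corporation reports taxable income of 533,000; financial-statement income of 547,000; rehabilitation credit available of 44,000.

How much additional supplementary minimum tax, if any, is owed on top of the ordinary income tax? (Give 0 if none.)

Supplementary minimum tax:
  Base (financial-statement income): 547,000
  Less exemption 95,000 → base 452,000
  452,000 × 17% = 76,840

Ordinary income tax:
  55,000 × 10% = 5,500
  305,000 × 18% = 54,900
  173,000 × 23% = 39,790
  → 100,190
  Less rehabilitation credit 44,000 → 56,190

Excess of supplementary minimum tax over ordinary income tax: 76,840 − 56,190 = 20,650.

20,650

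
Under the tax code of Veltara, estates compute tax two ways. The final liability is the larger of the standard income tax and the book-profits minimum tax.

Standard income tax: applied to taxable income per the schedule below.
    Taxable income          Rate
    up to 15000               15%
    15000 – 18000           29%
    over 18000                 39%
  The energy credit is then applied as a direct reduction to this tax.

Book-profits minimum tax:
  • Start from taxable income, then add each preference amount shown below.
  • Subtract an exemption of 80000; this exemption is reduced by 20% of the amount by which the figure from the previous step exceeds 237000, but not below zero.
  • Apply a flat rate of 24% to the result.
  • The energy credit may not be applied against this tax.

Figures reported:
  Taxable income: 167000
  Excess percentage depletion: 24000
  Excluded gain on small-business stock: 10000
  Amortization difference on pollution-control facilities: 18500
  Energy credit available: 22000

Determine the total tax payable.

39230

Standard income tax:
  15000 × 15% = 2250
  3000 × 29% = 870
  149000 × 39% = 58110
  → 61230
  Less energy credit 22000 → 39230

Book-profits minimum tax:
  Adjusted income: 167000 + 24000 + 10000 + 18500 = 219500
  Exemption: 219500 ≤ 237000, so full 80000 applies
  Base: 219500 − 80000 = 139500
  139500 × 24% = 33480

39230 > 33480, so the standard income tax governs.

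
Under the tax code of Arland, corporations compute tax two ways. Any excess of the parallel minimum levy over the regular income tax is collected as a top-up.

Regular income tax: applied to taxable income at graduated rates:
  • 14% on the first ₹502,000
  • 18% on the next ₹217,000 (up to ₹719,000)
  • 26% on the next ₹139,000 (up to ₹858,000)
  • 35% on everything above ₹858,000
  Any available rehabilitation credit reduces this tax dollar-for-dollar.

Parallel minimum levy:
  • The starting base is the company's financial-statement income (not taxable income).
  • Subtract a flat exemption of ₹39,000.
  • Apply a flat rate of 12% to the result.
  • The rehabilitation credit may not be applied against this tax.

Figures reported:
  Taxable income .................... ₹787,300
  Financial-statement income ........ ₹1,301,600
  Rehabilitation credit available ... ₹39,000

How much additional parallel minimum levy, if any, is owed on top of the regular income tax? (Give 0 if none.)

₹63,414

Regular income tax:
  ₹502,000 × 14% = ₹70,280
  ₹217,000 × 18% = ₹39,060
  ₹68,300 × 26% = ₹17,758
  → ₹127,098
  Less rehabilitation credit ₹39,000 → ₹88,098

Parallel minimum levy:
  Base (financial-statement income): ₹1,301,600
  Less exemption ₹39,000 → base ₹1,262,600
  ₹1,262,600 × 12% = ₹151,512

Excess of parallel minimum levy over regular income tax: ₹151,512 − ₹88,098 = ₹63,414.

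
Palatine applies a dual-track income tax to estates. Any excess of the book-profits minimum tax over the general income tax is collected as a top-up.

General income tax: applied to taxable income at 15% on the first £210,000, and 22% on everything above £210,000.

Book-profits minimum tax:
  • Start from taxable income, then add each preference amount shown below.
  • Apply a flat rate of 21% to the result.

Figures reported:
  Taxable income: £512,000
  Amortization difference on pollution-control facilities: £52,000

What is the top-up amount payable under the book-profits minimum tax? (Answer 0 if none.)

Book-profits minimum tax:
  Adjusted income: £512,000 + £52,000 = £564,000
  £564,000 × 21% = £118,440

General income tax:
  £210,000 × 15% = £31,500
  £302,000 × 22% = £66,440
  → £97,940

Excess of book-profits minimum tax over general income tax: £118,440 − £97,940 = £20,500.

£20,500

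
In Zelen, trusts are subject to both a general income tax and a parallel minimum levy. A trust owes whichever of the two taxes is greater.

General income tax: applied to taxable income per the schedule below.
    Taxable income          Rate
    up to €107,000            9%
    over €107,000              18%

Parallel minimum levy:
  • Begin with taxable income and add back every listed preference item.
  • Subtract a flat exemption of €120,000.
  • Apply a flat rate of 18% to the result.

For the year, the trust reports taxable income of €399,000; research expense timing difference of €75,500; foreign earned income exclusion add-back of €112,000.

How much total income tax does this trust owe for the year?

Parallel minimum levy:
  Adjusted income: €399,000 + €75,500 + €112,000 = €586,500
  Less exemption €120,000 → base €466,500
  €466,500 × 18% = €83,970

General income tax:
  €107,000 × 9% = €9,630
  €292,000 × 18% = €52,560
  → €62,190

€83,970 > €62,190, so the parallel minimum levy is the binding amount.

€83,970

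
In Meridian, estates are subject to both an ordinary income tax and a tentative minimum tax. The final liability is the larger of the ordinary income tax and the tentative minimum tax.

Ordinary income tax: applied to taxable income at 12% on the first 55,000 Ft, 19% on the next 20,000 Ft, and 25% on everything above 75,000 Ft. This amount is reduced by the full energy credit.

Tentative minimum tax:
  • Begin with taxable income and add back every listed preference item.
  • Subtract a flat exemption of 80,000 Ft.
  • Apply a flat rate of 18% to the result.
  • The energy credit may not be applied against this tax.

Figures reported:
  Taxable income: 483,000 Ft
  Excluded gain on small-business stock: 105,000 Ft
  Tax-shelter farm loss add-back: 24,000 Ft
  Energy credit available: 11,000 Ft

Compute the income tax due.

101,400 Ft

Ordinary income tax:
  55,000 Ft × 12% = 6,600 Ft
  20,000 Ft × 19% = 3,800 Ft
  408,000 Ft × 25% = 102,000 Ft
  → 112,400 Ft
  Less energy credit 11,000 Ft → 101,400 Ft

Tentative minimum tax:
  Adjusted income: 483,000 Ft + 105,000 Ft + 24,000 Ft = 612,000 Ft
  Less exemption 80,000 Ft → base 532,000 Ft
  532,000 Ft × 18% = 95,760 Ft

101,400 Ft > 95,760 Ft, so the ordinary income tax governs.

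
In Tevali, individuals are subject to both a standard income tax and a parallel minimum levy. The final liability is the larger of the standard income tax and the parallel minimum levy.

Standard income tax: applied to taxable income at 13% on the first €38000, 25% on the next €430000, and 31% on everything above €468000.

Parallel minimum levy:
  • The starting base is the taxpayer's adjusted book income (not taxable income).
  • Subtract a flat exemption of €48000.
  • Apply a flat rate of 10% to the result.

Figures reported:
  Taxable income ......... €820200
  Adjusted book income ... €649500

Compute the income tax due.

Standard income tax:
  €38000 × 13% = €4940
  €430000 × 25% = €107500
  €352200 × 31% = €109182
  → €221622

Parallel minimum levy:
  Base (adjusted book income): €649500
  Less exemption €48000 → base €601500
  €601500 × 10% = €60150

€221622 > €60150, so the standard income tax governs.

€221622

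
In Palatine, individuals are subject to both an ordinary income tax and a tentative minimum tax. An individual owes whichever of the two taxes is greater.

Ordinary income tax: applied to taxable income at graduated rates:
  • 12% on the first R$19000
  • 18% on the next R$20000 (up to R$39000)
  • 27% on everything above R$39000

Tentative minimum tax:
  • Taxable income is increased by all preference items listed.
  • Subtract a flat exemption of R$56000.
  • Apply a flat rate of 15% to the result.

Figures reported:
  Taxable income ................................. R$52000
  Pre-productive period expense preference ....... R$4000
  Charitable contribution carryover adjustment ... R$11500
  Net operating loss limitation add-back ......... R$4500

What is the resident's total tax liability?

Ordinary income tax:
  R$19000 × 12% = R$2280
  R$20000 × 18% = R$3600
  R$13000 × 27% = R$3510
  → R$9390

Tentative minimum tax:
  Adjusted income: R$52000 + R$4000 + R$11500 + R$4500 = R$72000
  Less exemption R$56000 → base R$16000
  R$16000 × 15% = R$2400

R$9390 > R$2400, so the ordinary income tax governs.

R$9390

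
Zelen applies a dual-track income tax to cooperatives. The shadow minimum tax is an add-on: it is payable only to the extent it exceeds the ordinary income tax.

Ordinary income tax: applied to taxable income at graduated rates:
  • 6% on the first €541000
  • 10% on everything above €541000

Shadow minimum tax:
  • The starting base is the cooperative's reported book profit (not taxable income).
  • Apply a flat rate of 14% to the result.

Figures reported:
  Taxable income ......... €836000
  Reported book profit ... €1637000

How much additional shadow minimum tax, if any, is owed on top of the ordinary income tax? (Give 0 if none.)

€167220

Shadow minimum tax:
  Base (reported book profit): €1637000
  €1637000 × 14% = €229180

Ordinary income tax:
  €541000 × 6% = €32460
  €295000 × 10% = €29500
  → €61960

Excess of shadow minimum tax over ordinary income tax: €229180 − €61960 = €167220.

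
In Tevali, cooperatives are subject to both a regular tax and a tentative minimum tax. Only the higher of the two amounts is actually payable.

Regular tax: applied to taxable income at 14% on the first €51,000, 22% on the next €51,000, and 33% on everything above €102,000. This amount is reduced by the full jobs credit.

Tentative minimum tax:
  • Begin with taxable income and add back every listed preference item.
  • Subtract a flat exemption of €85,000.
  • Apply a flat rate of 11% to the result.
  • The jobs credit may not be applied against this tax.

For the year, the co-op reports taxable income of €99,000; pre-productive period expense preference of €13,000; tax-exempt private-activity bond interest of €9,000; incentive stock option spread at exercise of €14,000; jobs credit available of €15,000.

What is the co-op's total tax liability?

Tentative minimum tax:
  Adjusted income: €99,000 + €13,000 + €9,000 + €14,000 = €135,000
  Less exemption €85,000 → base €50,000
  €50,000 × 11% = €5,500

Regular tax:
  €51,000 × 14% = €7,140
  €48,000 × 22% = €10,560
  → €17,700
  Less jobs credit €15,000 → €2,700

€5,500 > €2,700, so the tentative minimum tax is the binding amount.

€5,500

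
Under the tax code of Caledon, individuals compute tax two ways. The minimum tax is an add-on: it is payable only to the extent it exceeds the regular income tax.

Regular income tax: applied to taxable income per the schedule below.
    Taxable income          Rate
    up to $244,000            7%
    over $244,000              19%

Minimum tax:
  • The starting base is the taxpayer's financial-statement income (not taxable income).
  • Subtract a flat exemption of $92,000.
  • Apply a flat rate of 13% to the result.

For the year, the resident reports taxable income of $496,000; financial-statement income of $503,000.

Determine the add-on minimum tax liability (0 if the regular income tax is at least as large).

Regular income tax:
  $244,000 × 7% = $17,080
  $252,000 × 19% = $47,880
  → $64,960

Minimum tax:
  Base (financial-statement income): $503,000
  Less exemption $92,000 → base $411,000
  $411,000 × 13% = $53,430

$53,430 ≤ $64,960, so no add-on is due.

$0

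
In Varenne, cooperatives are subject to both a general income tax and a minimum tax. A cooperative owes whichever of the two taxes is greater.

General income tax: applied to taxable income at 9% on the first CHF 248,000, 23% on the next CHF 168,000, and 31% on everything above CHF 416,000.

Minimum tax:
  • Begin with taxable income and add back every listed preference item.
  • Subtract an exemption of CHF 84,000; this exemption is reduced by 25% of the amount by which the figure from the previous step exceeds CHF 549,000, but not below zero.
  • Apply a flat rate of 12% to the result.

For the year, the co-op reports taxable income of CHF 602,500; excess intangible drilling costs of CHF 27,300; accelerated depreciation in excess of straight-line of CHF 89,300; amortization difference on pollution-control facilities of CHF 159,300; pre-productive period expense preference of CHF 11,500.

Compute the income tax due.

Minimum tax:
  Adjusted income: CHF 602,500 + CHF 27,300 + CHF 89,300 + CHF 159,300 + CHF 11,500 = CHF 889,900
  Exemption: 25% × (CHF 889,900 − CHF 549,000) = CHF 85,225 ≥ CHF 84,000, so the exemption is fully phased out
  Base: CHF 889,900 − CHF 0 = CHF 889,900
  CHF 889,900 × 12% = CHF 106,788

General income tax:
  CHF 248,000 × 9% = CHF 22,320
  CHF 168,000 × 23% = CHF 38,640
  CHF 186,500 × 31% = CHF 57,815
  → CHF 118,775

CHF 118,775 > CHF 106,788, so the general income tax governs.

CHF 118,775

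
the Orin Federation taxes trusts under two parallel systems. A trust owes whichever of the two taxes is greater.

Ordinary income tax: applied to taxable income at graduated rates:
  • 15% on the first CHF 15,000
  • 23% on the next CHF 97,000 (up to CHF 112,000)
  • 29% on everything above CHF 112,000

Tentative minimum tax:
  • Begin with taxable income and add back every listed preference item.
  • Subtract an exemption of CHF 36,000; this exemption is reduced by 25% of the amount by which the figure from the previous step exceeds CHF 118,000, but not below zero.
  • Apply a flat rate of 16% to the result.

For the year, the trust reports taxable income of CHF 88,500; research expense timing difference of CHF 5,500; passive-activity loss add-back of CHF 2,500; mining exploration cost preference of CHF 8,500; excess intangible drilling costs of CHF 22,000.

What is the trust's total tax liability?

Tentative minimum tax:
  Adjusted income: CHF 88,500 + CHF 5,500 + CHF 2,500 + CHF 8,500 + CHF 22,000 = CHF 127,000
  Exemption: CHF 36,000 − 25% × (CHF 127,000 − CHF 118,000) = CHF 36,000 − CHF 2,250 = CHF 33,750
  Base: CHF 127,000 − CHF 33,750 = CHF 93,250
  CHF 93,250 × 16% = CHF 14,920

Ordinary income tax:
  CHF 15,000 × 15% = CHF 2,250
  CHF 73,500 × 23% = CHF 16,905
  → CHF 19,155

CHF 19,155 > CHF 14,920, so the ordinary income tax governs.

CHF 19,155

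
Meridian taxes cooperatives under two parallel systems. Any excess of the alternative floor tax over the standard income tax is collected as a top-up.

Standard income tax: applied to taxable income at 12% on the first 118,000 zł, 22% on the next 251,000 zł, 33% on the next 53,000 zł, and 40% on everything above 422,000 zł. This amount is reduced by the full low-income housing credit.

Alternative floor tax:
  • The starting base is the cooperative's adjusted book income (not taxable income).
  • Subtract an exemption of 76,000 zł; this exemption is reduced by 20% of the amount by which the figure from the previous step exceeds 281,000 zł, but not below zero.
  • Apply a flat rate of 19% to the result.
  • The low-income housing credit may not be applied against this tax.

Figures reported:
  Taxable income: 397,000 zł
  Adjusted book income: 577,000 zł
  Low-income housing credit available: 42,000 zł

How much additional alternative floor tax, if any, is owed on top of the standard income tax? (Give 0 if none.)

69,818 zł

Alternative floor tax:
  Base (adjusted book income): 577,000 zł
  Exemption: 76,000 zł − 20% × (577,000 zł − 281,000 zł) = 76,000 zł − 59,200 zł = 16,800 zł
  Base: 577,000 zł − 16,800 zł = 560,200 zł
  560,200 zł × 19% = 106,438 zł

Standard income tax:
  118,000 zł × 12% = 14,160 zł
  251,000 zł × 22% = 55,220 zł
  28,000 zł × 33% = 9,240 zł
  → 78,620 zł
  Less low-income housing credit 42,000 zł → 36,620 zł

Excess of alternative floor tax over standard income tax: 106,438 zł − 36,620 zł = 69,818 zł.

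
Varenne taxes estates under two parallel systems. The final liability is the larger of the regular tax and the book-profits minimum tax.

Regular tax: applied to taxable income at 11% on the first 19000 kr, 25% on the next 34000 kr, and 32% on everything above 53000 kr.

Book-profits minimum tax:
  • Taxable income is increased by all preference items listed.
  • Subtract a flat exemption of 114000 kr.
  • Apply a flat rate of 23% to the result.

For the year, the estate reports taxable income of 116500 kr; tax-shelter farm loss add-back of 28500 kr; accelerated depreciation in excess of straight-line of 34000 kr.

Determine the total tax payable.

30910 kr

Regular tax:
  19000 kr × 11% = 2090 kr
  34000 kr × 25% = 8500 kr
  63500 kr × 32% = 20320 kr
  → 30910 kr

Book-profits minimum tax:
  Adjusted income: 116500 kr + 28500 kr + 34000 kr = 179000 kr
  Less exemption 114000 kr → base 65000 kr
  65000 kr × 23% = 14950 kr

30910 kr > 14950 kr, so the regular tax governs.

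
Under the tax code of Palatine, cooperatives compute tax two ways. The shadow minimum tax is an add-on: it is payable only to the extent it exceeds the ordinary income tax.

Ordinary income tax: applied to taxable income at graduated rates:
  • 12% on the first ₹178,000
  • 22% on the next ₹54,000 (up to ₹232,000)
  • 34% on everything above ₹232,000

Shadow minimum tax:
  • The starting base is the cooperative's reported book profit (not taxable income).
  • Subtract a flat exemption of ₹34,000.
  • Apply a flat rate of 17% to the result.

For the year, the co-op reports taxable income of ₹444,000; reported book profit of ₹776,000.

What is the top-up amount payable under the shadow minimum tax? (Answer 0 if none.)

₹20,820

Shadow minimum tax:
  Base (reported book profit): ₹776,000
  Less exemption ₹34,000 → base ₹742,000
  ₹742,000 × 17% = ₹126,140

Ordinary income tax:
  ₹178,000 × 12% = ₹21,360
  ₹54,000 × 22% = ₹11,880
  ₹212,000 × 34% = ₹72,080
  → ₹105,320

Excess of shadow minimum tax over ordinary income tax: ₹126,140 − ₹105,320 = ₹20,820.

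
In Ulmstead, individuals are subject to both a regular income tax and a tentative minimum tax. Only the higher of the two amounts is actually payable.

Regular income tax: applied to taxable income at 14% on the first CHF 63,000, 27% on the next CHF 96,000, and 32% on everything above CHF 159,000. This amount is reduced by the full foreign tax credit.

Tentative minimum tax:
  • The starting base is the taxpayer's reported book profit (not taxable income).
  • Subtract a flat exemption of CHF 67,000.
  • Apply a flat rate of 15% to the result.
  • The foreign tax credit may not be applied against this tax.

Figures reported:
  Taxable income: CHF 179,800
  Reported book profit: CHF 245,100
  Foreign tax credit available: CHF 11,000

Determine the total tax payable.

CHF 30,396

Regular income tax:
  CHF 63,000 × 14% = CHF 8,820
  CHF 96,000 × 27% = CHF 25,920
  CHF 20,800 × 32% = CHF 6,656
  → CHF 41,396
  Less foreign tax credit CHF 11,000 → CHF 30,396

Tentative minimum tax:
  Base (reported book profit): CHF 245,100
  Less exemption CHF 67,000 → base CHF 178,100
  CHF 178,100 × 15% = CHF 26,715

CHF 30,396 > CHF 26,715, so the regular income tax governs.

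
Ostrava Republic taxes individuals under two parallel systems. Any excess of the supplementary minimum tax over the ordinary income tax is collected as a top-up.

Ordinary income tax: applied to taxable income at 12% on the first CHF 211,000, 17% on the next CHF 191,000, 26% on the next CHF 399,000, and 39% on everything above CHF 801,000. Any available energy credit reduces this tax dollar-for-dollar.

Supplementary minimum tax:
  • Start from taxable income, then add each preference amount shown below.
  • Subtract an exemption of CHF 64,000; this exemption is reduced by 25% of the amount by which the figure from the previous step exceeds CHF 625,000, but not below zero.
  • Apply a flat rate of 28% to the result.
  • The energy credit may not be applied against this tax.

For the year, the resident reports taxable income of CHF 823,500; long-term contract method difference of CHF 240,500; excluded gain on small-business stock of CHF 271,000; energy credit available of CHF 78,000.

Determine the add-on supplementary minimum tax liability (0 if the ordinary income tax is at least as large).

CHF 281,495

Ordinary income tax:
  CHF 211,000 × 12% = CHF 25,320
  CHF 191,000 × 17% = CHF 32,470
  CHF 399,000 × 26% = CHF 103,740
  CHF 22,500 × 39% = CHF 8,775
  → CHF 170,305
  Less energy credit CHF 78,000 → CHF 92,305

Supplementary minimum tax:
  Adjusted income: CHF 823,500 + CHF 240,500 + CHF 271,000 = CHF 1,335,000
  Exemption: 25% × (CHF 1,335,000 − CHF 625,000) = CHF 177,500 ≥ CHF 64,000, so the exemption is fully phased out
  Base: CHF 1,335,000 − CHF 0 = CHF 1,335,000
  CHF 1,335,000 × 28% = CHF 373,800

Excess of supplementary minimum tax over ordinary income tax: CHF 373,800 − CHF 92,305 = CHF 281,495.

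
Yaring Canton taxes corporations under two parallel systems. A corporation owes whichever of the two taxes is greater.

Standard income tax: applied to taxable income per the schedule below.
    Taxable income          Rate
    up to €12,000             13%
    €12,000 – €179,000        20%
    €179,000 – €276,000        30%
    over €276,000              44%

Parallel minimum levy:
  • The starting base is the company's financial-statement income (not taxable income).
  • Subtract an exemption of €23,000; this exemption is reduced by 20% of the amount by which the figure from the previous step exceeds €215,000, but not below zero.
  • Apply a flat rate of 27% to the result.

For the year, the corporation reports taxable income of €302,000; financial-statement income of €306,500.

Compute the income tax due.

€81,486

Parallel minimum levy:
  Base (financial-statement income): €306,500
  Exemption: €23,000 − 20% × (€306,500 − €215,000) = €23,000 − €18,300 = €4,700
  Base: €306,500 − €4,700 = €301,800
  €301,800 × 27% = €81,486

Standard income tax:
  €12,000 × 13% = €1,560
  €167,000 × 20% = €33,400
  €97,000 × 30% = €29,100
  €26,000 × 44% = €11,440
  → €75,500

€81,486 > €75,500, so the parallel minimum levy is the binding amount.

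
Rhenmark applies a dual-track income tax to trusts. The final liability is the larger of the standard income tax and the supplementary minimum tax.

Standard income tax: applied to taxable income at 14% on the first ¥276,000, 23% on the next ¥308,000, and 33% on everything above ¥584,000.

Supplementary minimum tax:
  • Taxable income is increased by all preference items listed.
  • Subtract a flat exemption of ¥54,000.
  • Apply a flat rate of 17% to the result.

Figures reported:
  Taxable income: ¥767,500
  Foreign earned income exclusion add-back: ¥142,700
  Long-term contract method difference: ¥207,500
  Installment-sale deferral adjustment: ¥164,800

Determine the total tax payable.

¥208,845

Supplementary minimum tax:
  Adjusted income: ¥767,500 + ¥142,700 + ¥207,500 + ¥164,800 = ¥1,282,500
  Less exemption ¥54,000 → base ¥1,228,500
  ¥1,228,500 × 17% = ¥208,845

Standard income tax:
  ¥276,000 × 14% = ¥38,640
  ¥308,000 × 23% = ¥70,840
  ¥183,500 × 33% = ¥60,555
  → ¥170,035

¥208,845 > ¥170,035, so the supplementary minimum tax is the binding amount.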